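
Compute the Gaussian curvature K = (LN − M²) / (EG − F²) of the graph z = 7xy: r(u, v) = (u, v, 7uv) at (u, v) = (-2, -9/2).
K = -784/22629049

Coefficients of the first fundamental form: E = 49*v^2 + 1, F = 49*u*v, G = 49*u^2 + 1.
Coefficients of the second fundamental form: L = 0, M = 7/sqrt(49*u^2 + 49*v^2 + 1), N = 0.
Assemble K = (LN − M²)/(EG − F²) = -49/(2401*u^4 + 4802*u^2*v^2 + 98*u^2 + 2401*v^4 + 98*v^2 + 1). At (u, v) = (-2, -9/2): K = -784/22629049.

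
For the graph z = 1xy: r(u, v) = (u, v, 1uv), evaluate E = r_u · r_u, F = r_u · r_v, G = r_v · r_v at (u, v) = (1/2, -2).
E = 5;  F = -1;  G = 5/4

Partials: r_u = (1, 0, v), r_v = (0, 1, u). As functions of (u, v):
  E = r_u · r_u = v^2 + 1,
  F = r_u · r_v = u*v,
  G = r_v · r_v = u^2 + 1.
Evaluating at (u, v) = (1/2, -2): E = 5, F = -1, G = 5/4.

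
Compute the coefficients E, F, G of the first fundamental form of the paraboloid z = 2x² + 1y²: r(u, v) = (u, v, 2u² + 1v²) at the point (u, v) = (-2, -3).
E = 65;  F = 48;  G = 37

Partials: r_u = (1, 0, 4*u), r_v = (0, 1, 2*v). As functions of (u, v):
  E = r_u · r_u = 16*u^2 + 1,
  F = r_u · r_v = 8*u*v,
  G = r_v · r_v = 4*v^2 + 1.
Evaluating at (u, v) = (-2, -3): E = 65, F = 48, G = 37.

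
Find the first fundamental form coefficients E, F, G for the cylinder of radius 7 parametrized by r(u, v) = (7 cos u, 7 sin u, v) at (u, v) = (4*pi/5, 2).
E = 49;  F = 0;  G = 1

Partials: r_u = (-7*sin(u), 7*cos(u), 0), r_v = (0, 0, 1). As functions of (u, v):
  E = r_u · r_u = 49,
  F = r_u · r_v = 0,
  G = r_v · r_v = 1.
Evaluating at (u, v) = (4*pi/5, 2): E = 49, F = 0, G = 1.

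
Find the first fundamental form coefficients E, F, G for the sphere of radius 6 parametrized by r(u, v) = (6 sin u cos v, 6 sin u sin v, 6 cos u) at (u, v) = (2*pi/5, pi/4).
E = 36;  F = 0;  G = 9*sqrt(5)/2 + 45/2

Partials: r_u = (6*cos(u)*cos(v), 6*sin(v)*cos(u), -6*sin(u)), r_v = (-6*sin(u)*sin(v), 6*sin(u)*cos(v), 0). As functions of (u, v):
  E = r_u · r_u = 36,
  F = r_u · r_v = 0,
  G = r_v · r_v = 36*sin(u)^2.
Evaluating at (u, v) = (2*pi/5, pi/4): E = 36, F = 0, G = 9*sqrt(5)/2 + 45/2.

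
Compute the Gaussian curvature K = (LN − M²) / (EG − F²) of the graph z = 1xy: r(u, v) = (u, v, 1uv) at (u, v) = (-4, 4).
K = -1/1089

Coefficients of the first fundamental form: E = v^2 + 1, F = u*v, G = u^2 + 1.
Coefficients of the second fundamental form: L = 0, M = 1/sqrt(u^2 + v^2 + 1), N = 0.
Assemble K = (LN − M²)/(EG − F²) = 1/((u^2*v^2 - (u^2 + 1)*(v^2 + 1))*(u^2 + v^2 + 1)). At (u, v) = (-4, 4): K = -1/1089.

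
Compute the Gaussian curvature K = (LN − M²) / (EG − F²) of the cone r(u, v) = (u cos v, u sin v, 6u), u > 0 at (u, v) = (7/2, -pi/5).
K = 0

Coefficients of the first fundamental form: E = 37, F = 0, G = u^2.
Coefficients of the second fundamental form: L = 0, M = 0, N = 6*sqrt(37)*u^2/(37*Abs(u)).
Assemble K = (LN − M²)/(EG − F²) = 0. At (u, v) = (7/2, -pi/5): K = 0.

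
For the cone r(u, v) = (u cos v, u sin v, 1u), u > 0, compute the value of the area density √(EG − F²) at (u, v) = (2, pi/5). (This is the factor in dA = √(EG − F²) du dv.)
√(EG − F²)|_{(2, pi/5)} = 2*sqrt(2)

E = 2, F = 0, G = u^2, so EG − F² = 2*u^2. Taking the positive square root: √(EG − F²) = sqrt(2)*Abs(u). At (u, v) = (2, pi/5): 2*sqrt(2).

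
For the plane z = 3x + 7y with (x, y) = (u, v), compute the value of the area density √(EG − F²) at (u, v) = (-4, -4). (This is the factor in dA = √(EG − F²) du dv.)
√(EG − F²)|_{(-4, -4)} = sqrt(59)

E = 10, F = 21, G = 50, so EG − F² = 59. Taking the positive square root: √(EG − F²) = sqrt(59). At (u, v) = (-4, -4): sqrt(59).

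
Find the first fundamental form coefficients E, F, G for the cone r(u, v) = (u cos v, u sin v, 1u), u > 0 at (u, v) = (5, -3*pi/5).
E = 2;  F = 0;  G = 25

Partials: r_u = (cos(v), sin(v), 1), r_v = (-u*sin(v), u*cos(v), 0). As functions of (u, v):
  E = r_u · r_u = 2,
  F = r_u · r_v = 0,
  G = r_v · r_v = u^2.
Evaluating at (u, v) = (5, -3*pi/5): E = 2, F = 0, G = 25.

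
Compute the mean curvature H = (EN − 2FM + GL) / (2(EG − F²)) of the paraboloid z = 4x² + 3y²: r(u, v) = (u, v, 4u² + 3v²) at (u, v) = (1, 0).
H = 199*sqrt(65)/4225

With E = 64*u^2 + 1, F = 48*u*v, G = 36*v^2 + 1, L = 8/sqrt(64*u^2 + 36*v^2 + 1), M = 0, N = 6/sqrt(64*u^2 + 36*v^2 + 1), assemble
  H = (EN − 2FM + GL) / (2(EG − F²)) = (192*u^2 + 144*v^2 + 7)/(64*u^2 + 36*v^2 + 1)^(3/2).
At (u, v) = (1, 0): H = 199*sqrt(65)/4225.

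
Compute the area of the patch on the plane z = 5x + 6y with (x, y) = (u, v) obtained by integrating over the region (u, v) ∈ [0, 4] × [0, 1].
Area = 4*sqrt(62)

Area = ∫∫ √(EG − F²) du dv with √(EG − F²) = sqrt(62). Integrating over [0, 4] × [0, 1] gives 4*sqrt(62).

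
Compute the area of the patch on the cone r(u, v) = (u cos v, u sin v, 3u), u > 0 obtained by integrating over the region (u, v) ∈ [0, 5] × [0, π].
Area = 25*sqrt(10)*pi/2

Area = ∫∫ √(EG − F²) du dv with √(EG − F²) = sqrt(10)*Abs(u). Integrating over [0, 5] × [0, π] gives 25*sqrt(10)*pi/2.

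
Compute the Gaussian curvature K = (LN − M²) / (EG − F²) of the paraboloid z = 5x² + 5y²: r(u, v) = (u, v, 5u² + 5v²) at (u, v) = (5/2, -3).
K = 25/582169

Coefficients of the first fundamental form: E = 100*u^2 + 1, F = 100*u*v, G = 100*v^2 + 1.
Coefficients of the second fundamental form: L = 10/sqrt(100*u^2 + 100*v^2 + 1), M = 0, N = 10/sqrt(100*u^2 + 100*v^2 + 1).
Assemble K = (LN − M²)/(EG − F²) = 100/(10000*u^4 + 20000*u^2*v^2 + 200*u^2 + 10000*v^4 + 200*v^2 + 1). At (u, v) = (5/2, -3): K = 25/582169.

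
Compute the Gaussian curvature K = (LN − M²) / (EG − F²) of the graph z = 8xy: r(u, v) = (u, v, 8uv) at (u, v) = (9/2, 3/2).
K = -64/2076481

Coefficients of the first fundamental form: E = 64*v^2 + 1, F = 64*u*v, G = 64*u^2 + 1.
Coefficients of the second fundamental form: L = 0, M = 8/sqrt(64*u^2 + 64*v^2 + 1), N = 0.
Assemble K = (LN − M²)/(EG − F²) = -64/(4096*u^4 + 8192*u^2*v^2 + 128*u^2 + 4096*v^4 + 128*v^2 + 1). At (u, v) = (9/2, 3/2): K = -64/2076481.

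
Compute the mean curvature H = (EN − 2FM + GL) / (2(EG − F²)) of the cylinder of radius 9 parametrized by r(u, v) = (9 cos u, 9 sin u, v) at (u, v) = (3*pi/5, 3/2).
H = -1/18

With E = 81, F = 0, G = 1, L = -9, M = 0, N = 0, assemble
  H = (EN − 2FM + GL) / (2(EG − F²)) = -1/18.
At (u, v) = (3*pi/5, 3/2): H = -1/18.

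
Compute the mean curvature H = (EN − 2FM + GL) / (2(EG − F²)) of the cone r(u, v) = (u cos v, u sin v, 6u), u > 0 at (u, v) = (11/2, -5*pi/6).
H = 6*sqrt(37)/407

With E = 37, F = 0, G = u^2, L = 0, M = 0, N = 6*sqrt(37)*u^2/(37*Abs(u)), assemble
  H = (EN − 2FM + GL) / (2(EG − F²)) = 3*sqrt(37)/(37*Abs(u)).
At (u, v) = (11/2, -5*pi/6): H = 6*sqrt(37)/407.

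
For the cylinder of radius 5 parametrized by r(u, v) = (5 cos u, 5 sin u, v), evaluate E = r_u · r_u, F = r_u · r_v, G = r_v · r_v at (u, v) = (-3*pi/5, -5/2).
E = 25;  F = 0;  G = 1

Partials: r_u = (-5*sin(u), 5*cos(u), 0), r_v = (0, 0, 1). As functions of (u, v):
  E = r_u · r_u = 25,
  F = r_u · r_v = 0,
  G = r_v · r_v = 1.
Evaluating at (u, v) = (-3*pi/5, -5/2): E = 25, F = 0, G = 1.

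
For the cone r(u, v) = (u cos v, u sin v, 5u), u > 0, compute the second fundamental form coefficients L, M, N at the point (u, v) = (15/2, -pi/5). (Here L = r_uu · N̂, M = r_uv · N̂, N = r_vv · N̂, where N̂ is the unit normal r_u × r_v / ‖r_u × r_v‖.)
L = 0;  M = 0;  N = 75*sqrt(26)/52

Compute the unit normal N̂(u, v) = (-5*sqrt(26)*u*cos(v)/(26*Abs(u)), -5*sqrt(26)*u*sin(v)/(26*Abs(u)), sqrt(26)*u/(26*Abs(u))), and the second partials r_uu, r_uv, r_vv. Take dot products:
  L(u, v) = r_uu · N̂ = 0,
  M(u, v) = r_uv · N̂ = 0,
  N(u, v) = r_vv · N̂ = 5*sqrt(26)*u^2/(26*Abs(u)).
Evaluating at (u, v) = (15/2, -pi/5):
  L = 0, M = 0, N = 75*sqrt(26)/52.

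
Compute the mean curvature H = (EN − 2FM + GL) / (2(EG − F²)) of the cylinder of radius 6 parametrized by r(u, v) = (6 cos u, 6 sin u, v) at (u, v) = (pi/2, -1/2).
H = -1/12

With E = 36, F = 0, G = 1, L = -6, M = 0, N = 0, assemble
  H = (EN − 2FM + GL) / (2(EG − F²)) = -1/12.
At (u, v) = (pi/2, -1/2): H = -1/12.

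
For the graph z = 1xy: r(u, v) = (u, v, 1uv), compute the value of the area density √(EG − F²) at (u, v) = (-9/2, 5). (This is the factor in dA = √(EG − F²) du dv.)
√(EG − F²)|_{(-9/2, 5)} = sqrt(185)/2

E = v^2 + 1, F = u*v, G = u^2 + 1, so EG − F² = u^2 + v^2 + 1. Taking the positive square root: √(EG − F²) = sqrt(u^2 + v^2 + 1). At (u, v) = (-9/2, 5): sqrt(185)/2.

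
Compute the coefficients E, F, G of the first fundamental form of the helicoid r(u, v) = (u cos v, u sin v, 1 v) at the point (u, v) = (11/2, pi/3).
E = 1;  F = 0;  G = 125/4

Partials: r_u = (cos(v), sin(v), 0), r_v = (-u*sin(v), u*cos(v), 1). As functions of (u, v):
  E = r_u · r_u = 1,
  F = r_u · r_v = 0,
  G = r_v · r_v = u^2 + 1.
Evaluating at (u, v) = (11/2, pi/3): E = 1, F = 0, G = 125/4.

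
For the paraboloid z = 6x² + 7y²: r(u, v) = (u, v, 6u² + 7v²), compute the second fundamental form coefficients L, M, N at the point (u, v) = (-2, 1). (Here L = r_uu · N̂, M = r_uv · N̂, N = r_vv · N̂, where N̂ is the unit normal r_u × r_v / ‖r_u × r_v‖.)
L = 12*sqrt(773)/773;  M = 0;  N = 14*sqrt(773)/773

Compute the unit normal N̂(u, v) = (-12*u/sqrt(144*u^2 + 196*v^2 + 1), -14*v/sqrt(144*u^2 + 196*v^2 + 1), 1/sqrt(144*u^2 + 196*v^2 + 1)), and the second partials r_uu, r_uv, r_vv. Take dot products:
  L(u, v) = r_uu · N̂ = 12/sqrt(144*u^2 + 196*v^2 + 1),
  M(u, v) = r_uv · N̂ = 0,
  N(u, v) = r_vv · N̂ = 14/sqrt(144*u^2 + 196*v^2 + 1).
Evaluating at (u, v) = (-2, 1):
  L = 12*sqrt(773)/773, M = 0, N = 14*sqrt(773)/773.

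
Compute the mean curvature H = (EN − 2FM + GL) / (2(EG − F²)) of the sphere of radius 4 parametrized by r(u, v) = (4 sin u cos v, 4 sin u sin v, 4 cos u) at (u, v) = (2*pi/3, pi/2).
H = -1/4

With E = 16, F = 0, G = 16*sin(u)^2, L = -4*sin(u)/Abs(sin(u)), M = 0, N = -4*sin(u)^3/Abs(sin(u)), assemble
  H = (EN − 2FM + GL) / (2(EG − F²)) = -sin(u)/(4*Abs(sin(u))).
At (u, v) = (2*pi/3, pi/2): H = -1/4.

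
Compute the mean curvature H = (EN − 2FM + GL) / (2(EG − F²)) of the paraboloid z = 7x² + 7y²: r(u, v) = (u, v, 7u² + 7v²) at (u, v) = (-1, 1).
H = 2758*sqrt(393)/154449

With E = 196*u^2 + 1, F = 196*u*v, G = 196*v^2 + 1, L = 14/sqrt(196*u^2 + 196*v^2 + 1), M = 0, N = 14/sqrt(196*u^2 + 196*v^2 + 1), assemble
  H = (EN − 2FM + GL) / (2(EG − F²)) = 14*(98*u^2 + 98*v^2 + 1)/(196*u^2 + 196*v^2 + 1)^(3/2).
At (u, v) = (-1, 1): H = 2758*sqrt(393)/154449.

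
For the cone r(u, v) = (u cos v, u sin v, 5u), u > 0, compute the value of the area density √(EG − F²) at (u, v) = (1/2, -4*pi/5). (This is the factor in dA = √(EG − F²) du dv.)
√(EG − F²)|_{(1/2, -4*pi/5)} = sqrt(26)/2

E = 26, F = 0, G = u^2, so EG − F² = 26*u^2. Taking the positive square root: √(EG − F²) = sqrt(26)*Abs(u). At (u, v) = (1/2, -4*pi/5): sqrt(26)/2.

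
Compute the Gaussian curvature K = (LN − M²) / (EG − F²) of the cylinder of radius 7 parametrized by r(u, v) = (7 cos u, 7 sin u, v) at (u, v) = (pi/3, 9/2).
K = 0

Coefficients of the first fundamental form: E = 49, F = 0, G = 1.
Coefficients of the second fundamental form: L = -7, M = 0, N = 0.
Assemble K = (LN − M²)/(EG − F²) = 0. At (u, v) = (pi/3, 9/2): K = 0.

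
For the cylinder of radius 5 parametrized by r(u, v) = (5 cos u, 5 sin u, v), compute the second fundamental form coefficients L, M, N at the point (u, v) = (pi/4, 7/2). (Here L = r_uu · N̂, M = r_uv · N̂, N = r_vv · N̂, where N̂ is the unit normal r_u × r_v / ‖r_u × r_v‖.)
L = -5;  M = 0;  N = 0

Compute the unit normal N̂(u, v) = (cos(u), sin(u), 0), and the second partials r_uu, r_uv, r_vv. Take dot products:
  L(u, v) = r_uu · N̂ = -5,
  M(u, v) = r_uv · N̂ = 0,
  N(u, v) = r_vv · N̂ = 0.
Evaluating at (u, v) = (pi/4, 7/2):
  L = -5, M = 0, N = 0.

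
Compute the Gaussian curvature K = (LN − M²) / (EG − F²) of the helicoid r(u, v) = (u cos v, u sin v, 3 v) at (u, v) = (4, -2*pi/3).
K = -9/625

Coefficients of the first fundamental form: E = 1, F = 0, G = u^2 + 9.
Coefficients of the second fundamental form: L = 0, M = -3/sqrt(u^2 + 9), N = 0.
Assemble K = (LN − M²)/(EG − F²) = -9/(u^2 + 9)^2. At (u, v) = (4, -2*pi/3): K = -9/625.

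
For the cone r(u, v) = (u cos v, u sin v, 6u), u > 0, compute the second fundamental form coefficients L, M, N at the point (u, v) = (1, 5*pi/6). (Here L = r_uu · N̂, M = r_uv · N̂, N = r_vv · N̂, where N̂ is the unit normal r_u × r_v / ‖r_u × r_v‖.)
L = 0;  M = 0;  N = 6*sqrt(37)/37

Compute the unit normal N̂(u, v) = (-6*sqrt(37)*u*cos(v)/(37*Abs(u)), -6*sqrt(37)*u*sin(v)/(37*Abs(u)), sqrt(37)*u/(37*Abs(u))), and the second partials r_uu, r_uv, r_vv. Take dot products:
  L(u, v) = r_uu · N̂ = 0,
  M(u, v) = r_uv · N̂ = 0,
  N(u, v) = r_vv · N̂ = 6*sqrt(37)*u^2/(37*Abs(u)).
Evaluating at (u, v) = (1, 5*pi/6):
  L = 0, M = 0, N = 6*sqrt(37)/37.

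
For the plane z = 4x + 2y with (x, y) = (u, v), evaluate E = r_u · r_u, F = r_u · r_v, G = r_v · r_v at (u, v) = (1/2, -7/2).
E = 17;  F = 8;  G = 5

Partials: r_u = (1, 0, 4), r_v = (0, 1, 2). As functions of (u, v):
  E = r_u · r_u = 17,
  F = r_u · r_v = 8,
  G = r_v · r_v = 5.
Evaluating at (u, v) = (1/2, -7/2): E = 17, F = 8, G = 5.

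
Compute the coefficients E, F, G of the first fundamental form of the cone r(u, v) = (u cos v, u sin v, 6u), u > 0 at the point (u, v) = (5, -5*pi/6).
E = 37;  F = 0;  G = 25

Partials: r_u = (cos(v), sin(v), 6), r_v = (-u*sin(v), u*cos(v), 0). As functions of (u, v):
  E = r_u · r_u = 37,
  F = r_u · r_v = 0,
  G = r_v · r_v = u^2.
Evaluating at (u, v) = (5, -5*pi/6): E = 37, F = 0, G = 25.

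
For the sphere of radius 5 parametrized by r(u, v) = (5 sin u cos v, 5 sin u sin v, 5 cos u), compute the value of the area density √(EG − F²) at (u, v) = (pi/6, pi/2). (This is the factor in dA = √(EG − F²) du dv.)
√(EG − F²)|_{(pi/6, pi/2)} = 25/2

E = 25, F = 0, G = 25*sin(u)^2, so EG − F² = 625*sin(u)^2. Taking the positive square root: √(EG − F²) = 25*Abs(sin(u)). At (u, v) = (pi/6, pi/2): 25/2.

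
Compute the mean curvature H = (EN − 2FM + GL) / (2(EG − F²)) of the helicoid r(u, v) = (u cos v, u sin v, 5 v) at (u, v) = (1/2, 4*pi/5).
H = 0

With E = 1, F = 0, G = u^2 + 25, L = 0, M = -5/sqrt(u^2 + 25), N = 0, assemble
  H = (EN − 2FM + GL) / (2(EG − F²)) = 0.
At (u, v) = (1/2, 4*pi/5): H = 0.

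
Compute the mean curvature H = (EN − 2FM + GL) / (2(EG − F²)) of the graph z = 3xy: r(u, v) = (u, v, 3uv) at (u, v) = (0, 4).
H = 0

With E = 9*v^2 + 1, F = 9*u*v, G = 9*u^2 + 1, L = 0, M = 3/sqrt(9*u^2 + 9*v^2 + 1), N = 0, assemble
  H = (EN − 2FM + GL) / (2(EG − F²)) = -27*u*v/(9*u^2 + 9*v^2 + 1)^(3/2).
At (u, v) = (0, 4): H = 0.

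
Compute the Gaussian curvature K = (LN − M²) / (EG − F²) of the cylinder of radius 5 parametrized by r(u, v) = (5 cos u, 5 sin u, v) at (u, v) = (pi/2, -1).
K = 0

Coefficients of the first fundamental form: E = 25, F = 0, G = 1.
Coefficients of the second fundamental form: L = -5, M = 0, N = 0.
Assemble K = (LN − M²)/(EG − F²) = 0. At (u, v) = (pi/2, -1): K = 0.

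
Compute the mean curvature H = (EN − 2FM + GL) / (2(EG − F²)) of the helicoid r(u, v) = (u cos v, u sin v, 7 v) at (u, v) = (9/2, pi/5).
H = 0

With E = 1, F = 0, G = u^2 + 49, L = 0, M = -7/sqrt(u^2 + 49), N = 0, assemble
  H = (EN − 2FM + GL) / (2(EG − F²)) = 0.
At (u, v) = (9/2, pi/5): H = 0.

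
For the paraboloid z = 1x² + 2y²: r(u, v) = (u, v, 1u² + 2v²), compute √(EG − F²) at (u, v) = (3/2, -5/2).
√(EG − F²)|_{(3/2, -5/2)} = sqrt(110)

E = 4*u^2 + 1, F = 8*u*v, G = 16*v^2 + 1; EG − F² = 4*u^2 + 16*v^2 + 1; √(EG − F²) = sqrt(4*u^2 + 16*v^2 + 1). At the given point: sqrt(110).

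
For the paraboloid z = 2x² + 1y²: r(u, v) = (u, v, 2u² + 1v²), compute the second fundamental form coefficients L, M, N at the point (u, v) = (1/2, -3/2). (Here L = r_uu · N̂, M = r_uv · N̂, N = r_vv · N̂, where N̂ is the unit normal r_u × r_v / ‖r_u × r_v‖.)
L = 2*sqrt(14)/7;  M = 0;  N = sqrt(14)/7

Compute the unit normal N̂(u, v) = (-4*u/sqrt(16*u^2 + 4*v^2 + 1), -2*v/sqrt(16*u^2 + 4*v^2 + 1), 1/sqrt(16*u^2 + 4*v^2 + 1)), and the second partials r_uu, r_uv, r_vv. Take dot products:
  L(u, v) = r_uu · N̂ = 4/sqrt(16*u^2 + 4*v^2 + 1),
  M(u, v) = r_uv · N̂ = 0,
  N(u, v) = r_vv · N̂ = 2/sqrt(16*u^2 + 4*v^2 + 1).
Evaluating at (u, v) = (1/2, -3/2):
  L = 2*sqrt(14)/7, M = 0, N = sqrt(14)/7.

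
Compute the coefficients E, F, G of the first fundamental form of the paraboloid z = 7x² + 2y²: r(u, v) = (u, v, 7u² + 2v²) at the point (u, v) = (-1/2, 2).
E = 50;  F = -56;  G = 65

Partials: r_u = (1, 0, 14*u), r_v = (0, 1, 4*v). As functions of (u, v):
  E = r_u · r_u = 196*u^2 + 1,
  F = r_u · r_v = 56*u*v,
  G = r_v · r_v = 16*v^2 + 1.
Evaluating at (u, v) = (-1/2, 2): E = 50, F = -56, G = 65.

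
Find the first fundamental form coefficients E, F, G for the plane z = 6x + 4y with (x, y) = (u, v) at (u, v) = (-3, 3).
E = 37;  F = 24;  G = 17

Partials: r_u = (1, 0, 6), r_v = (0, 1, 4). As functions of (u, v):
  E = r_u · r_u = 37,
  F = r_u · r_v = 24,
  G = r_v · r_v = 17.
Evaluating at (u, v) = (-3, 3): E = 37, F = 24, G = 17.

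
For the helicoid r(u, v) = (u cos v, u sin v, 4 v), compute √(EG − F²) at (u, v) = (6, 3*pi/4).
√(EG − F²)|_{(6, 3*pi/4)} = 2*sqrt(13)

E = 1, F = 0, G = u^2 + 16; EG − F² = u^2 + 16; √(EG − F²) = sqrt(u^2 + 16). At the given point: 2*sqrt(13).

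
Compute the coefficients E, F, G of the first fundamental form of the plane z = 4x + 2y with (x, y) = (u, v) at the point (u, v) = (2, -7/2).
E = 17;  F = 8;  G = 5

Partials: r_u = (1, 0, 4), r_v = (0, 1, 2). As functions of (u, v):
  E = r_u · r_u = 17,
  F = r_u · r_v = 8,
  G = r_v · r_v = 5.
Evaluating at (u, v) = (2, -7/2): E = 17, F = 8, G = 5.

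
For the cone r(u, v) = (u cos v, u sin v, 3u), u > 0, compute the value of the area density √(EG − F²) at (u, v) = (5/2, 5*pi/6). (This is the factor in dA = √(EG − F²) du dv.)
√(EG − F²)|_{(5/2, 5*pi/6)} = 5*sqrt(10)/2

E = 10, F = 0, G = u^2, so EG − F² = 10*u^2. Taking the positive square root: √(EG − F²) = sqrt(10)*Abs(u). At (u, v) = (5/2, 5*pi/6): 5*sqrt(10)/2.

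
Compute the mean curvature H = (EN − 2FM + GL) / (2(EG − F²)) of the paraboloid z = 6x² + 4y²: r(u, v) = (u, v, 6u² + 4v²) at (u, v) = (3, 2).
H = 6730*sqrt(1553)/2411809

With E = 144*u^2 + 1, F = 96*u*v, G = 64*v^2 + 1, L = 12/sqrt(144*u^2 + 64*v^2 + 1), M = 0, N = 8/sqrt(144*u^2 + 64*v^2 + 1), assemble
  H = (EN − 2FM + GL) / (2(EG − F²)) = 2*(288*u^2 + 192*v^2 + 5)/(144*u^2 + 64*v^2 + 1)^(3/2).
At (u, v) = (3, 2): H = 6730*sqrt(1553)/2411809.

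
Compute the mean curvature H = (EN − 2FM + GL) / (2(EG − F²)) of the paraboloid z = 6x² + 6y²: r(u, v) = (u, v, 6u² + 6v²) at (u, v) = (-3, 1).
H = 8652*sqrt(1441)/2076481

With E = 144*u^2 + 1, F = 144*u*v, G = 144*v^2 + 1, L = 12/sqrt(144*u^2 + 144*v^2 + 1), M = 0, N = 12/sqrt(144*u^2 + 144*v^2 + 1), assemble
  H = (EN − 2FM + GL) / (2(EG − F²)) = 12*(72*u^2 + 72*v^2 + 1)/(144*u^2 + 144*v^2 + 1)^(3/2).
At (u, v) = (-3, 1): H = 8652*sqrt(1441)/2076481.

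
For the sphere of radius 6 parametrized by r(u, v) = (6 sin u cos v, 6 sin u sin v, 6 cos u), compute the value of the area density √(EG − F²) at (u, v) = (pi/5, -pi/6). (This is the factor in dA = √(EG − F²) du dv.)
√(EG − F²)|_{(pi/5, -pi/6)} = 9*sqrt(10 - 2*sqrt(5))

E = 36, F = 0, G = 36*sin(u)^2, so EG − F² = 1296*sin(u)^2. Taking the positive square root: √(EG − F²) = 36*Abs(sin(u)). At (u, v) = (pi/5, -pi/6): 9*sqrt(10 - 2*sqrt(5)).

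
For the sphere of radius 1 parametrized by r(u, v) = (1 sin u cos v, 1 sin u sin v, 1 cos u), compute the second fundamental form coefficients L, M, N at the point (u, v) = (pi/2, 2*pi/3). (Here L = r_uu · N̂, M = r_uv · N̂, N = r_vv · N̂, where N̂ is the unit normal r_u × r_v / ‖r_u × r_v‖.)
L = -1;  M = 0;  N = -1

Compute the unit normal N̂(u, v) = (sin(u)^2*cos(v)/Abs(sin(u)), sin(u)^2*sin(v)/Abs(sin(u)), sin(2*u)/(2*Abs(sin(u)))), and the second partials r_uu, r_uv, r_vv. Take dot products:
  L(u, v) = r_uu · N̂ = -sin(u)/Abs(sin(u)),
  M(u, v) = r_uv · N̂ = 0,
  N(u, v) = r_vv · N̂ = -sin(u)^3/Abs(sin(u)).
Evaluating at (u, v) = (pi/2, 2*pi/3):
  L = -1, M = 0, N = -1.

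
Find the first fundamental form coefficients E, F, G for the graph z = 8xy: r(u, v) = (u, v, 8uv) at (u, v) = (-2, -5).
E = 1601;  F = 640;  G = 257

Partials: r_u = (1, 0, 8*v), r_v = (0, 1, 8*u). As functions of (u, v):
  E = r_u · r_u = 64*v^2 + 1,
  F = r_u · r_v = 64*u*v,
  G = r_v · r_v = 64*u^2 + 1.
Evaluating at (u, v) = (-2, -5): E = 1601, F = 640, G = 257.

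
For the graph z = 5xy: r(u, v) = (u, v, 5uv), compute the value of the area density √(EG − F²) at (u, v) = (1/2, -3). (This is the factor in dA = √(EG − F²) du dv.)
√(EG − F²)|_{(1/2, -3)} = sqrt(929)/2

E = 25*v^2 + 1, F = 25*u*v, G = 25*u^2 + 1, so EG − F² = 25*u^2 + 25*v^2 + 1. Taking the positive square root: √(EG − F²) = sqrt(25*u^2 + 25*v^2 + 1). At (u, v) = (1/2, -3): sqrt(929)/2.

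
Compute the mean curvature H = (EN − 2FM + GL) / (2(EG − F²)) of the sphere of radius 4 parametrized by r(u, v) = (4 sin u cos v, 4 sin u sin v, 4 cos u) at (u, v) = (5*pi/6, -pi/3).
H = -1/4

With E = 16, F = 0, G = 16*sin(u)^2, L = -4*sin(u)/Abs(sin(u)), M = 0, N = -4*sin(u)^3/Abs(sin(u)), assemble
  H = (EN − 2FM + GL) / (2(EG − F²)) = -sin(u)/(4*Abs(sin(u))).
At (u, v) = (5*pi/6, -pi/3): H = -1/4.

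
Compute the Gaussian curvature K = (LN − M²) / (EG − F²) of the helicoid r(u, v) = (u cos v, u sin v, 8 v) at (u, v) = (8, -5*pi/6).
K = -1/256

Coefficients of the first fundamental form: E = 1, F = 0, G = u^2 + 64.
Coefficients of the second fundamental form: L = 0, M = -8/sqrt(u^2 + 64), N = 0.
Assemble K = (LN − M²)/(EG − F²) = -64/(u^2 + 64)^2. At (u, v) = (8, -5*pi/6): K = -1/256.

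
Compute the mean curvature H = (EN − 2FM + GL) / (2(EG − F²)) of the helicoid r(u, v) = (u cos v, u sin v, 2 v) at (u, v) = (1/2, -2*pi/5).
H = 0

With E = 1, F = 0, G = u^2 + 4, L = 0, M = -2/sqrt(u^2 + 4), N = 0, assemble
  H = (EN − 2FM + GL) / (2(EG − F²)) = 0.
At (u, v) = (1/2, -2*pi/5): H = 0.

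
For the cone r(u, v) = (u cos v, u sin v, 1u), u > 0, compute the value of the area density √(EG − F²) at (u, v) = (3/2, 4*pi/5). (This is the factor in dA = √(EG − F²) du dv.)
√(EG − F²)|_{(3/2, 4*pi/5)} = 3*sqrt(2)/2

E = 2, F = 0, G = u^2, so EG − F² = 2*u^2. Taking the positive square root: √(EG − F²) = sqrt(2)*Abs(u). At (u, v) = (3/2, 4*pi/5): 3*sqrt(2)/2.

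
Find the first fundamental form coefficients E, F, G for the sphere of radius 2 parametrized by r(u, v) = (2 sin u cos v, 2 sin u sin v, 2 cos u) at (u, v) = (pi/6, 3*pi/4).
E = 4;  F = 0;  G = 1

Partials: r_u = (2*cos(u)*cos(v), 2*sin(v)*cos(u), -2*sin(u)), r_v = (-2*sin(u)*sin(v), 2*sin(u)*cos(v), 0). As functions of (u, v):
  E = r_u · r_u = 4,
  F = r_u · r_v = 0,
  G = r_v · r_v = 4*sin(u)^2.
Evaluating at (u, v) = (pi/6, 3*pi/4): E = 4, F = 0, G = 1.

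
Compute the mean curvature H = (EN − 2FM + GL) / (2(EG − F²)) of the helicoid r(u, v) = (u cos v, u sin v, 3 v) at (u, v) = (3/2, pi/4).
H = 0

With E = 1, F = 0, G = u^2 + 9, L = 0, M = -3/sqrt(u^2 + 9), N = 0, assemble
  H = (EN − 2FM + GL) / (2(EG − F²)) = 0.
At (u, v) = (3/2, pi/4): H = 0.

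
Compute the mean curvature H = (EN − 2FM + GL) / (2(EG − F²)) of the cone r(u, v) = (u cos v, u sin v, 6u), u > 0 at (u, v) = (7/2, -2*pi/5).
H = 6*sqrt(37)/259

With E = 37, F = 0, G = u^2, L = 0, M = 0, N = 6*sqrt(37)*u^2/(37*Abs(u)), assemble
  H = (EN − 2FM + GL) / (2(EG − F²)) = 3*sqrt(37)/(37*Abs(u)).
At (u, v) = (7/2, -2*pi/5): H = 6*sqrt(37)/259.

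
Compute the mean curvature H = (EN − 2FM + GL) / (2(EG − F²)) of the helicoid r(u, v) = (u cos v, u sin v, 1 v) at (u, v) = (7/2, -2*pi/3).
H = 0

With E = 1, F = 0, G = u^2 + 1, L = 0, M = -1/sqrt(u^2 + 1), N = 0, assemble
  H = (EN − 2FM + GL) / (2(EG − F²)) = 0.
At (u, v) = (7/2, -2*pi/3): H = 0.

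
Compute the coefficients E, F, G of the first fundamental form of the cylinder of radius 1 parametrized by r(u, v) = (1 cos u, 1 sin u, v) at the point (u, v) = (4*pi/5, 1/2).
E = 1;  F = 0;  G = 1

Partials: r_u = (-sin(u), cos(u), 0), r_v = (0, 0, 1). As functions of (u, v):
  E = r_u · r_u = 1,
  F = r_u · r_v = 0,
  G = r_v · r_v = 1.
Evaluating at (u, v) = (4*pi/5, 1/2): E = 1, F = 0, G = 1.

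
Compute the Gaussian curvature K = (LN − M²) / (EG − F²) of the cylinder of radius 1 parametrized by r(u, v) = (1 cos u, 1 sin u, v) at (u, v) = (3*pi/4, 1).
K = 0

Coefficients of the first fundamental form: E = 1, F = 0, G = 1.
Coefficients of the second fundamental form: L = -1, M = 0, N = 0.
Assemble K = (LN − M²)/(EG − F²) = 0. At (u, v) = (3*pi/4, 1): K = 0.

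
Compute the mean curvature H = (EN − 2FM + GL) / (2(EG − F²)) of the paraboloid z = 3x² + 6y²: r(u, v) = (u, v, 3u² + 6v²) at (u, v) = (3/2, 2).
H = 2223*sqrt(658)/432964

With E = 36*u^2 + 1, F = 72*u*v, G = 144*v^2 + 1, L = 6/sqrt(36*u^2 + 144*v^2 + 1), M = 0, N = 12/sqrt(36*u^2 + 144*v^2 + 1), assemble
  H = (EN − 2FM + GL) / (2(EG − F²)) = 9*(24*u^2 + 48*v^2 + 1)/(36*u^2 + 144*v^2 + 1)^(3/2).
At (u, v) = (3/2, 2): H = 2223*sqrt(658)/432964.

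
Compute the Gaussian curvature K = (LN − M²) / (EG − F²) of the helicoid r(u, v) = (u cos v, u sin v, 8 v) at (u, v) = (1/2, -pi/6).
K = -1024/66049

Coefficients of the first fundamental form: E = 1, F = 0, G = u^2 + 64.
Coefficients of the second fundamental form: L = 0, M = -8/sqrt(u^2 + 64), N = 0.
Assemble K = (LN − M²)/(EG − F²) = -64/(u^2 + 64)^2. At (u, v) = (1/2, -pi/6): K = -1024/66049.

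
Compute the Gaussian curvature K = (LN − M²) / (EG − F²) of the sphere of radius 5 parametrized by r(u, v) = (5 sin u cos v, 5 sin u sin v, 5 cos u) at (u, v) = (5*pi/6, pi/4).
K = 1/25

Coefficients of the first fundamental form: E = 25, F = 0, G = 25*sin(u)^2.
Coefficients of the second fundamental form: L = -5*sin(u)/Abs(sin(u)), M = 0, N = -5*sin(u)^3/Abs(sin(u)).
Assemble K = (LN − M²)/(EG − F²) = 1/25. At (u, v) = (5*pi/6, pi/4): K = 1/25.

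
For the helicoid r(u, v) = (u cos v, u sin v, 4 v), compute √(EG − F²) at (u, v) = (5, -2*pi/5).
√(EG − F²)|_{(5, -2*pi/5)} = sqrt(41)

E = 1, F = 0, G = u^2 + 16; EG − F² = u^2 + 16; √(EG − F²) = sqrt(u^2 + 16). At the given point: sqrt(41).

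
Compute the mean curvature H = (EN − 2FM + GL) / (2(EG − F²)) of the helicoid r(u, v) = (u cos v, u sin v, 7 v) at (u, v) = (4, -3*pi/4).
H = 0

With E = 1, F = 0, G = u^2 + 49, L = 0, M = -7/sqrt(u^2 + 49), N = 0, assemble
  H = (EN − 2FM + GL) / (2(EG − F²)) = 0.
At (u, v) = (4, -3*pi/4): H = 0.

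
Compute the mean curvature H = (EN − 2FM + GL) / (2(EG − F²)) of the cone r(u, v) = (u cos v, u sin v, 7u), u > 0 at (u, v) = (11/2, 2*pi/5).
H = 7*sqrt(2)/110

With E = 50, F = 0, G = u^2, L = 0, M = 0, N = 7*sqrt(2)*u^2/(10*Abs(u)), assemble
  H = (EN − 2FM + GL) / (2(EG − F²)) = 7*sqrt(2)/(20*Abs(u)).
At (u, v) = (11/2, 2*pi/5): H = 7*sqrt(2)/110.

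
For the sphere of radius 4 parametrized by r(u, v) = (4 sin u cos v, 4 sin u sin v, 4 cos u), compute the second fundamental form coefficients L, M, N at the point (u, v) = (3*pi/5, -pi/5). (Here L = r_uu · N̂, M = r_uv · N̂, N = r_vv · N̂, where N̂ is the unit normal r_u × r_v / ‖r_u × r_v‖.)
L = -4;  M = 0;  N = -5/2 - sqrt(5)/2

Compute the unit normal N̂(u, v) = (sin(u)^2*cos(v)/Abs(sin(u)), sin(u)^2*sin(v)/Abs(sin(u)), sin(2*u)/(2*Abs(sin(u)))), and the second partials r_uu, r_uv, r_vv. Take dot products:
  L(u, v) = r_uu · N̂ = -4*sin(u)/Abs(sin(u)),
  M(u, v) = r_uv · N̂ = 0,
  N(u, v) = r_vv · N̂ = -4*sin(u)^3/Abs(sin(u)).
Evaluating at (u, v) = (3*pi/5, -pi/5):
  L = -4, M = 0, N = -5/2 - sqrt(5)/2.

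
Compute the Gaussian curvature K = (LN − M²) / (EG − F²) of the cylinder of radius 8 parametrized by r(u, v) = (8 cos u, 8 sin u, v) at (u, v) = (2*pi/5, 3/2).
K = 0

Coefficients of the first fundamental form: E = 64, F = 0, G = 1.
Coefficients of the second fundamental form: L = -8, M = 0, N = 0.
Assemble K = (LN − M²)/(EG − F²) = 0. At (u, v) = (2*pi/5, 3/2): K = 0.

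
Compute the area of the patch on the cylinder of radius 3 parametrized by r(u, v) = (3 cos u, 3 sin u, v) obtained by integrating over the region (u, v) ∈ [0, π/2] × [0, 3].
Area = 9*pi/2

Area = ∫∫ √(EG − F²) du dv with √(EG − F²) = 3. Integrating over [0, π/2] × [0, 3] gives 9*pi/2.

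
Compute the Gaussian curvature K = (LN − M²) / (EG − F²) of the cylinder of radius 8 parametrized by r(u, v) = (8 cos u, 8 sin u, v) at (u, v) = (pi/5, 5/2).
K = 0

Coefficients of the first fundamental form: E = 64, F = 0, G = 1.
Coefficients of the second fundamental form: L = -8, M = 0, N = 0.
Assemble K = (LN − M²)/(EG − F²) = 0. At (u, v) = (pi/5, 5/2): K = 0.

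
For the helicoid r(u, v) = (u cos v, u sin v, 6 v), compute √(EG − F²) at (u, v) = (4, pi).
√(EG − F²)|_{(4, pi)} = 2*sqrt(13)

E = 1, F = 0, G = u^2 + 36; EG − F² = u^2 + 36; √(EG − F²) = sqrt(u^2 + 36). At the given point: 2*sqrt(13).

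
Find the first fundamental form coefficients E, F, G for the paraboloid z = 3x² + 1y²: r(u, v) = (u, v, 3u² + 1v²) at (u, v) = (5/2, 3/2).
E = 226;  F = 45;  G = 10

Partials: r_u = (1, 0, 6*u), r_v = (0, 1, 2*v). As functions of (u, v):
  E = r_u · r_u = 36*u^2 + 1,
  F = r_u · r_v = 12*u*v,
  G = r_v · r_v = 4*v^2 + 1.
Evaluating at (u, v) = (5/2, 3/2): E = 226, F = 45, G = 10.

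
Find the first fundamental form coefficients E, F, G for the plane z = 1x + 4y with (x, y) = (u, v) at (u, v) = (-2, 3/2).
E = 2;  F = 4;  G = 17

Partials: r_u = (1, 0, 1), r_v = (0, 1, 4). As functions of (u, v):
  E = r_u · r_u = 2,
  F = r_u · r_v = 4,
  G = r_v · r_v = 17.
Evaluating at (u, v) = (-2, 3/2): E = 2, F = 4, G = 17.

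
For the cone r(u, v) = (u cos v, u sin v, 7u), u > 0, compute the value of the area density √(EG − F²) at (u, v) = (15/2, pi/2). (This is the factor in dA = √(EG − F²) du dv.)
√(EG − F²)|_{(15/2, pi/2)} = 75*sqrt(2)/2

E = 50, F = 0, G = u^2, so EG − F² = 50*u^2. Taking the positive square root: √(EG − F²) = 5*sqrt(2)*Abs(u). At (u, v) = (15/2, pi/2): 75*sqrt(2)/2.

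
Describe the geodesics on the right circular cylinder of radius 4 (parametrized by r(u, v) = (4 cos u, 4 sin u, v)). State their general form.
The cylinder is flat (K = 0) and locally isometric to the plane via the development (u, v) ↦ (4 u, v). Geodesics are the pre-images of straight lines: circles (v constant), vertical lines (u constant), and helices (v = c · u + d) for constants c, d.

A right cylinder has E = 4², F = 0, G = 1, so EG − F² = 4², and L = −4, M = N = 0, giving K = (LN − M²)/(EG − F²) = 0 everywhere. A flat surface is locally isometric to the Euclidean plane via the map (u, v) ↦ (4 u, v). Straight lines in the (x̃, ỹ) plane pull back to: (a) horizontal circles (v = const), (b) vertical generators (u = const), and (c) helices (4 u tan θ = v, i.e. v = c · u + d).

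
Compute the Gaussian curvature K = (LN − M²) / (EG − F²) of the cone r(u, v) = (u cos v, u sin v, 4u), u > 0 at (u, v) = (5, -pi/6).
K = 0

Coefficients of the first fundamental form: E = 17, F = 0, G = u^2.
Coefficients of the second fundamental form: L = 0, M = 0, N = 4*sqrt(17)*u^2/(17*Abs(u)).
Assemble K = (LN − M²)/(EG − F²) = 0. At (u, v) = (5, -pi/6): K = 0.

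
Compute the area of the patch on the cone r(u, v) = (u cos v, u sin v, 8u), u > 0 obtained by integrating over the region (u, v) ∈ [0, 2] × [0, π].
Area = 2*sqrt(65)*pi

Area = ∫∫ √(EG − F²) du dv with √(EG − F²) = sqrt(65)*Abs(u). Integrating over [0, 2] × [0, π] gives 2*sqrt(65)*pi.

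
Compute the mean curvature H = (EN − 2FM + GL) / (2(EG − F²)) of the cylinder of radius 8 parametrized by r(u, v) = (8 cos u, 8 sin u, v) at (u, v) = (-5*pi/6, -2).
H = -1/16

With E = 64, F = 0, G = 1, L = -8, M = 0, N = 0, assemble
  H = (EN − 2FM + GL) / (2(EG − F²)) = -1/16.
At (u, v) = (-5*pi/6, -2): H = -1/16.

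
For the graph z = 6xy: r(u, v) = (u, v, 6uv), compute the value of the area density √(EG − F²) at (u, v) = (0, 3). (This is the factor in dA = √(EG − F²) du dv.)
√(EG − F²)|_{(0, 3)} = 5*sqrt(13)

E = 36*v^2 + 1, F = 36*u*v, G = 36*u^2 + 1, so EG − F² = 36*u^2 + 36*v^2 + 1. Taking the positive square root: √(EG − F²) = sqrt(36*u^2 + 36*v^2 + 1). At (u, v) = (0, 3): 5*sqrt(13).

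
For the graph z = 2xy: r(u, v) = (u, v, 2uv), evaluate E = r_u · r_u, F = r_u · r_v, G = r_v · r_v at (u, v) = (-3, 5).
E = 101;  F = -60;  G = 37

Partials: r_u = (1, 0, 2*v), r_v = (0, 1, 2*u). As functions of (u, v):
  E = r_u · r_u = 4*v^2 + 1,
  F = r_u · r_v = 4*u*v,
  G = r_v · r_v = 4*u^2 + 1.
Evaluating at (u, v) = (-3, 5): E = 101, F = -60, G = 37.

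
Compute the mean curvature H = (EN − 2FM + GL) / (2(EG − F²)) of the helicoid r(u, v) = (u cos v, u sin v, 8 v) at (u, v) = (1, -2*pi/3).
H = 0

With E = 1, F = 0, G = u^2 + 64, L = 0, M = -8/sqrt(u^2 + 64), N = 0, assemble
  H = (EN − 2FM + GL) / (2(EG − F²)) = 0.
At (u, v) = (1, -2*pi/3): H = 0.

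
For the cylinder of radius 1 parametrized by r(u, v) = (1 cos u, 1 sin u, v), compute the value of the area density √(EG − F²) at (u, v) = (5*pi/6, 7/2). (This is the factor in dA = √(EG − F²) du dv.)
√(EG − F²)|_{(5*pi/6, 7/2)} = 1

E = 1, F = 0, G = 1, so EG − F² = 1. Taking the positive square root: √(EG − F²) = 1. At (u, v) = (5*pi/6, 7/2): 1.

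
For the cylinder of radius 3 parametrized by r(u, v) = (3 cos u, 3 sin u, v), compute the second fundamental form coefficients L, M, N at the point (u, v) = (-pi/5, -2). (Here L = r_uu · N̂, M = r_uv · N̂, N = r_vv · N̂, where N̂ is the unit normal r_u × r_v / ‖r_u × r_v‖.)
L = -3;  M = 0;  N = 0

Compute the unit normal N̂(u, v) = (cos(u), sin(u), 0), and the second partials r_uu, r_uv, r_vv. Take dot products:
  L(u, v) = r_uu · N̂ = -3,
  M(u, v) = r_uv · N̂ = 0,
  N(u, v) = r_vv · N̂ = 0.
Evaluating at (u, v) = (-pi/5, -2):
  L = -3, M = 0, N = 0.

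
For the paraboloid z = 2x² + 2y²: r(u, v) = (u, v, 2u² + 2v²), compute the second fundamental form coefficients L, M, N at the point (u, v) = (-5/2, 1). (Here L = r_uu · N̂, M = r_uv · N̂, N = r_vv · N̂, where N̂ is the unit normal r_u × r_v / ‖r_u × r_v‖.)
L = 4*sqrt(13)/39;  M = 0;  N = 4*sqrt(13)/39

Compute the unit normal N̂(u, v) = (-4*u/sqrt(16*u^2 + 16*v^2 + 1), -4*v/sqrt(16*u^2 + 16*v^2 + 1), 1/sqrt(16*u^2 + 16*v^2 + 1)), and the second partials r_uu, r_uv, r_vv. Take dot products:
  L(u, v) = r_uu · N̂ = 4/sqrt(16*u^2 + 16*v^2 + 1),
  M(u, v) = r_uv · N̂ = 0,
  N(u, v) = r_vv · N̂ = 4/sqrt(16*u^2 + 16*v^2 + 1).
Evaluating at (u, v) = (-5/2, 1):
  L = 4*sqrt(13)/39, M = 0, N = 4*sqrt(13)/39.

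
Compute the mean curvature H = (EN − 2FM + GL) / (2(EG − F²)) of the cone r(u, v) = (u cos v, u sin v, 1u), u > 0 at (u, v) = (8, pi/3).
H = sqrt(2)/32

With E = 2, F = 0, G = u^2, L = 0, M = 0, N = sqrt(2)*u^2/(2*Abs(u)), assemble
  H = (EN − 2FM + GL) / (2(EG − F²)) = sqrt(2)/(4*Abs(u)).
At (u, v) = (8, pi/3): H = sqrt(2)/32.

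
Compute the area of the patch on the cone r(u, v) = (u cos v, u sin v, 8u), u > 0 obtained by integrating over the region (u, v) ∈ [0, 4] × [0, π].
Area = 8*sqrt(65)*pi

Area = ∫∫ √(EG − F²) du dv with √(EG − F²) = sqrt(65)*Abs(u). Integrating over [0, 4] × [0, π] gives 8*sqrt(65)*pi.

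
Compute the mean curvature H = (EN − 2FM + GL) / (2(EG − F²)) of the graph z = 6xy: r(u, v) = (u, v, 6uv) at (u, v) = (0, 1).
H = 0

With E = 36*v^2 + 1, F = 36*u*v, G = 36*u^2 + 1, L = 0, M = 6/sqrt(36*u^2 + 36*v^2 + 1), N = 0, assemble
  H = (EN − 2FM + GL) / (2(EG − F²)) = -216*u*v/(36*u^2 + 36*v^2 + 1)^(3/2).
At (u, v) = (0, 1): H = 0.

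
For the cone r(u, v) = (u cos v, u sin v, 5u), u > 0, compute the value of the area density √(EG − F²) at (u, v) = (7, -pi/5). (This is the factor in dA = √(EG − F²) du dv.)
√(EG − F²)|_{(7, -pi/5)} = 7*sqrt(26)

E = 26, F = 0, G = u^2, so EG − F² = 26*u^2. Taking the positive square root: √(EG − F²) = sqrt(26)*Abs(u). At (u, v) = (7, -pi/5): 7*sqrt(26).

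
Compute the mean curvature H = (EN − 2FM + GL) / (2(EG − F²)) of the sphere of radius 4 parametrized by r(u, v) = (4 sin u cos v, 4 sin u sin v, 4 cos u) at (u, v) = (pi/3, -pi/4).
H = -1/4

With E = 16, F = 0, G = 16*sin(u)^2, L = -4*sin(u)/Abs(sin(u)), M = 0, N = -4*sin(u)^3/Abs(sin(u)), assemble
  H = (EN − 2FM + GL) / (2(EG − F²)) = -sin(u)/(4*Abs(sin(u))).
At (u, v) = (pi/3, -pi/4): H = -1/4.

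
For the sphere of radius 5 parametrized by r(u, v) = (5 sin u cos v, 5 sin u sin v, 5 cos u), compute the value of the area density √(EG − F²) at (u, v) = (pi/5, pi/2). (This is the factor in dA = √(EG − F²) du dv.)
√(EG − F²)|_{(pi/5, pi/2)} = 25*sqrt(10 - 2*sqrt(5))/4

E = 25, F = 0, G = 25*sin(u)^2, so EG − F² = 625*sin(u)^2. Taking the positive square root: √(EG − F²) = 25*Abs(sin(u)). At (u, v) = (pi/5, pi/2): 25*sqrt(10 - 2*sqrt(5))/4.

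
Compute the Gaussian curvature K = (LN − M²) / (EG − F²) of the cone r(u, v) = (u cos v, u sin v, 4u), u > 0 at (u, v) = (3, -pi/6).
K = 0

Coefficients of the first fundamental form: E = 17, F = 0, G = u^2.
Coefficients of the second fundamental form: L = 0, M = 0, N = 4*sqrt(17)*u^2/(17*Abs(u)).
Assemble K = (LN − M²)/(EG − F²) = 0. At (u, v) = (3, -pi/6): K = 0.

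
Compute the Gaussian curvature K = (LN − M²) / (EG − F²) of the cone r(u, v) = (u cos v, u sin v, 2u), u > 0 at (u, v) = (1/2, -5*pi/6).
K = 0

Coefficients of the first fundamental form: E = 5, F = 0, G = u^2.
Coefficients of the second fundamental form: L = 0, M = 0, N = 2*sqrt(5)*u^2/(5*Abs(u)).
Assemble K = (LN − M²)/(EG − F²) = 0. At (u, v) = (1/2, -5*pi/6): K = 0.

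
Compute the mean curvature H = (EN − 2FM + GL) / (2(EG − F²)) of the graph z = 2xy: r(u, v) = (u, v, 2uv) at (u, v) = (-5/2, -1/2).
H = -10*sqrt(3)/243

With E = 4*v^2 + 1, F = 4*u*v, G = 4*u^2 + 1, L = 0, M = 2/sqrt(4*u^2 + 4*v^2 + 1), N = 0, assemble
  H = (EN − 2FM + GL) / (2(EG − F²)) = -8*u*v/(4*u^2 + 4*v^2 + 1)^(3/2).
At (u, v) = (-5/2, -1/2): H = -10*sqrt(3)/243.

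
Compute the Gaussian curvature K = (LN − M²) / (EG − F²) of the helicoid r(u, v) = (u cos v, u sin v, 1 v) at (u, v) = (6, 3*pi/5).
K = -1/1369

Coefficients of the first fundamental form: E = 1, F = 0, G = u^2 + 1.
Coefficients of the second fundamental form: L = 0, M = -1/sqrt(u^2 + 1), N = 0.
Assemble K = (LN − M²)/(EG − F²) = -1/(u^2 + 1)^2. At (u, v) = (6, 3*pi/5): K = -1/1369.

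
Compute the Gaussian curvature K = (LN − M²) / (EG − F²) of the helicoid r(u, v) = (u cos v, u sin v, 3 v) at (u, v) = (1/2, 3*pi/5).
K = -144/1369

Coefficients of the first fundamental form: E = 1, F = 0, G = u^2 + 9.
Coefficients of the second fundamental form: L = 0, M = -3/sqrt(u^2 + 9), N = 0.
Assemble K = (LN − M²)/(EG − F²) = -9/(u^2 + 9)^2. At (u, v) = (1/2, 3*pi/5): K = -144/1369.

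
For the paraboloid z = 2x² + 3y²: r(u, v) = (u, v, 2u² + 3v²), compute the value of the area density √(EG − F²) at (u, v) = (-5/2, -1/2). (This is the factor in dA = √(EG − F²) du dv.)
√(EG − F²)|_{(-5/2, -1/2)} = sqrt(110)

E = 16*u^2 + 1, F = 24*u*v, G = 36*v^2 + 1, so EG − F² = 16*u^2 + 36*v^2 + 1. Taking the positive square root: √(EG − F²) = sqrt(16*u^2 + 36*v^2 + 1). At (u, v) = (-5/2, -1/2): sqrt(110).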